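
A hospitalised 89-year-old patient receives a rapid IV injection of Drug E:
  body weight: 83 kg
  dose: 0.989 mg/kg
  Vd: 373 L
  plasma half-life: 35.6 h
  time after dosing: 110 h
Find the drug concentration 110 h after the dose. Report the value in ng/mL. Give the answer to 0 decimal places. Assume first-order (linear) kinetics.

Total dose = 0.989 × 83 = 82.09 mg
C₀ = Dose / Vd = 82.09 / 373 = 0.2201 mg/L
k = ln2 / t½ = 0.693147 / 35.6 = 0.01947 h⁻¹
C = C₀ · e^(−k·t) = 0.2201 × e^(−0.01947 × 110)
  = 0.2201 × 0.1175 = 0.02586 mg/L
Convert: 0.02586 mg/L × 1000 = 25.86 ng/mL

26 ng/mL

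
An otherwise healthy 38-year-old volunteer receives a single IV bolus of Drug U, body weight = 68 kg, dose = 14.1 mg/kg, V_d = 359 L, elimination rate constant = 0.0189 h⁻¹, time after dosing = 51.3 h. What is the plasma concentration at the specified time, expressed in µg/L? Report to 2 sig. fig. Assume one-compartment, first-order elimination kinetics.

1000 µg/L

Total dose = 14.1 × 68 = 958.8 mg
C₀ = Dose / Vd = 958.8 / 359 = 2.671 mg/L
C = C₀ · e^(−k·t) = 2.671 × e^(−0.01890 × 51.3)
  = 2.671 × 0.3792 = 1.013 mg/L
Convert: 1.013 mg/L × 1000 = 1013 µg/L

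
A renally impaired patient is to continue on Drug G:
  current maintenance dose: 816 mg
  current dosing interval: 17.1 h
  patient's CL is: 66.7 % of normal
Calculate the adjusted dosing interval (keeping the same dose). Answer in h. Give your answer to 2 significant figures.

To keep the same average steady-state level, dosing rate must scale with clearance.
CL ratio = 66.7 / 100 = 0.6670
New interval (same dose) = 17.1 / 0.6670 = 25.64 h

26 h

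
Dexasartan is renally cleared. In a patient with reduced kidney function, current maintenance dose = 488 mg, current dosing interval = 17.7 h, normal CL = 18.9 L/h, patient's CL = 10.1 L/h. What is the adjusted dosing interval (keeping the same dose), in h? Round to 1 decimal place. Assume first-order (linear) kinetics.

To keep the same average steady-state level, dosing rate must scale with clearance.
CL ratio = 10.1 / 18.9 = 0.5344
New interval (same dose) = 17.7 / 0.5344 = 33.12 h

33.1 h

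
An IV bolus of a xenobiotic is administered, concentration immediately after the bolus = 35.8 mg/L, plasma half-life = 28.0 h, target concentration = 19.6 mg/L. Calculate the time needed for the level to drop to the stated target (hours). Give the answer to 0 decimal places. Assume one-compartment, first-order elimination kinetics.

k = ln2 / t½ = 0.693147 / 28.0 = 0.02476 h⁻¹
t = ln(C₀ / C) / k = ln(35.80 / 19.6) / 0.02476
  = ln(1.827) / 0.02476 = 0.6027 / 0.02476 = 24.34 h

24 h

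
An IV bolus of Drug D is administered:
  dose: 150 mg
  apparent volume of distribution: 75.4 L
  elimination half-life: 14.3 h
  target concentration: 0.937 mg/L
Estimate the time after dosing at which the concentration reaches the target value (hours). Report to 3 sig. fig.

C₀ = Dose / Vd = 150.0 / 75.4 = 1.989 mg/L
k = ln2 / t½ = 0.693147 / 14.3 = 0.04847 h⁻¹
t = ln(C₀ / C) / k = ln(1.989 / 0.937) / 0.04847
  = ln(2.123) / 0.04847 = 0.7528 / 0.04847 = 15.53 h

15.5 h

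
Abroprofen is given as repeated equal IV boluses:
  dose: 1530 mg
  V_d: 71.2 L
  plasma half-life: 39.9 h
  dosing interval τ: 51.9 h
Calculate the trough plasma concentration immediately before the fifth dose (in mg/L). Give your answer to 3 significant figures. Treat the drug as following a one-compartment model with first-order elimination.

C₀ per dose = Dose / Vd = 1530 / 71.2 = 21.49 mg/L
k = ln2 / t½ = 0.693147 / 39.9 = 0.01737 h⁻¹
Fraction remaining after one interval: r = e^(−kτ) = e^(−0.01737 × 51.9) = 0.4060
Before dose 5, 4 doses have been given (aged 1τ, 2τ, 3τ, 4τ).
C_trough = C₀ × (r + r² + … + r^4) = C₀ × r(1−r^4)/(1−r)
        = 21.49 × 0.4060 × (1 − 0.02717) / (1 − 0.4060) = 14.29 mg/L

14.3 mg/L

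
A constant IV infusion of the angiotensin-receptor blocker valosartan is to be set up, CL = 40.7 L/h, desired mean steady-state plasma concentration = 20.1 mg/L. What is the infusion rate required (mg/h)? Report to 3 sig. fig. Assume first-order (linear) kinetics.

At steady state, infusion rate R₀ = Css × CL = 20.1 × 40.70 = 818.1 mg/h

818 mg/h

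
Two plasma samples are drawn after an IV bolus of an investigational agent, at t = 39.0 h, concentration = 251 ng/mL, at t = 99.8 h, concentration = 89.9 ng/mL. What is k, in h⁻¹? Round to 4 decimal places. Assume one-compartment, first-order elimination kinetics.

0.0169 h⁻¹

k = ln(C₁/C₂) / (t₂ − t₁) = ln(251/89.9) / (99.8 − 39.0)
  = 1.027 / 60.80 = 0.01689 h⁻¹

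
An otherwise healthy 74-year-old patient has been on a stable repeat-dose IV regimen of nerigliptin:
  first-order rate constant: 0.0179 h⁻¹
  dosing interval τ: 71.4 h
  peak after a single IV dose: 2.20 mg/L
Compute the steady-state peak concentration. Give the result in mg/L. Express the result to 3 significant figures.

e^(−kτ) = e^(−0.01790 × 71.4) = 0.2786
Accumulation ratio R = 1 / (1 − e^(−kτ)) = 1 / (1 − 0.2786) = 1.386
Steady-state peak = C₀ × R = 2.20 × 1.386 = 3.049 mg/L

3.05 mg/L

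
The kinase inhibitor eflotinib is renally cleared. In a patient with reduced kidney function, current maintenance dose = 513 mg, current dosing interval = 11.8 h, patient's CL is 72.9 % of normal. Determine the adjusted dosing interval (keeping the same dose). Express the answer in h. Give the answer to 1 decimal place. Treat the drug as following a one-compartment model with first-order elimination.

To keep the same average steady-state level, dosing rate must scale with clearance.
CL ratio = 72.9 / 100 = 0.7290
New interval (same dose) = 11.8 / 0.7290 = 16.19 h

16.2 h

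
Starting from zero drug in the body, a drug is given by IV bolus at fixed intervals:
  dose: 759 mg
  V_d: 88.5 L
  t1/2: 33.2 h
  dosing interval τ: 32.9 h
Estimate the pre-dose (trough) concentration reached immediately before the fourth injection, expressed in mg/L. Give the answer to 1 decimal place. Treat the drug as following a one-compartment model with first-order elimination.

7.6 mg/L

C₀ per dose = Dose / Vd = 759 / 88.5 = 8.576 mg/L
k = ln2 / t½ = 0.693147 / 33.2 = 0.02088 h⁻¹
Fraction remaining after one interval: r = e^(−kτ) = e^(−0.02088 × 32.9) = 0.5031
Before dose 4, 3 doses have been given (aged 1τ, 2τ, 3τ).
C_trough = C₀ × (r + r² + … + r^3) = C₀ × r(1−r^3)/(1−r)
        = 8.576 × 0.5031 × (1 − 0.1273) / (1 − 0.5031) = 7.578 mg/L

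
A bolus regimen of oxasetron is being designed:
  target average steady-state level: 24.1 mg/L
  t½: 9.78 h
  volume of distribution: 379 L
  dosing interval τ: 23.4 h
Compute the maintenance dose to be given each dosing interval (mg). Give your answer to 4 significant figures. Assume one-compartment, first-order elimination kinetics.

15150 mg

k = ln2 / t½ = 0.693147 / 9.78 = 0.07087 h⁻¹
CL = k × Vd = 0.07087 × 379 = 26.86 L/h
At steady state, Dose/τ = Css × CL.
Dose = Css × CL × τ = 24.1 × 26.86 × 23.4 = 15150 mg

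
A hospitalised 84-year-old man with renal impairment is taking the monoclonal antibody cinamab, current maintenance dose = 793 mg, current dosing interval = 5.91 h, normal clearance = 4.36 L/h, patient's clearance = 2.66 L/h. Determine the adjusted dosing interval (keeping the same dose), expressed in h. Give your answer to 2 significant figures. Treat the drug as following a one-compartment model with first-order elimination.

9.7 h

To keep the same average steady-state level, dosing rate must scale with clearance.
CL ratio = 2.66 / 4.36 = 0.6101
New interval (same dose) = 5.91 / 0.6101 = 9.687 h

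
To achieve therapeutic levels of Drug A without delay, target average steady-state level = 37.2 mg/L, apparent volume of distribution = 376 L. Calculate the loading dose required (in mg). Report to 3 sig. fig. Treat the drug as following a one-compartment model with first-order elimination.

LD = Css × Vd = 37.2 × 376 = 13990 mg

14000 mg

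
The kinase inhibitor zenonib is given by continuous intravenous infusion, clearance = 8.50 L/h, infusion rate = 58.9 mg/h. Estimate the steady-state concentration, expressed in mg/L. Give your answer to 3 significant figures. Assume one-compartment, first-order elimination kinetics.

At steady state Css = R₀ / CL = 58.9 / 8.500 = 6.929 mg/L

6.93 mg/L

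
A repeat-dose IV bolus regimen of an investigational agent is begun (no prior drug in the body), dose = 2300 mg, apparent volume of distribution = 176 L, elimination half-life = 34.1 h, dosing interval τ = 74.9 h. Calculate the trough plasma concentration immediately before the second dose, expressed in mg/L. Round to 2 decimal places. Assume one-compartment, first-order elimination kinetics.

C₀ per dose = Dose / Vd = 2300 / 176 = 13.07 mg/L
k = ln2 / t½ = 0.693147 / 34.1 = 0.02033 h⁻¹
Fraction remaining after one interval: r = e^(−kτ) = e^(−0.02033 × 74.9) = 0.2181
Before dose 2, 1 dose has been given (aged 1τ).
C_trough = C₀ × r = 13.07 × 0.2181 = 2.851 mg/L

2.85 mg/L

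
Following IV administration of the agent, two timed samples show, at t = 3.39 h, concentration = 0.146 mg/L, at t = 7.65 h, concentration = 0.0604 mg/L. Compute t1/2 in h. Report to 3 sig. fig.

k = ln(C₁/C₂) / (t₂ − t₁) = ln(0.146/0.0604) / (7.65 − 3.39)
  = 0.8826 / 4.260 = 0.2072 h⁻¹
t½ = ln2 / k = 0.693147 / 0.2072 = 3.345 h

3.35 h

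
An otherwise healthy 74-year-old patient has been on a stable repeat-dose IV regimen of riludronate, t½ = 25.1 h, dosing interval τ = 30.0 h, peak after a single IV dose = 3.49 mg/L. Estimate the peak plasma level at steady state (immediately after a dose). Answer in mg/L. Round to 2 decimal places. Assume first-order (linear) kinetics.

6.20 mg/L

k = ln2 / t½ = 0.693147 / 25.1 = 0.02762 h⁻¹
e^(−kτ) = e^(−0.02762 × 30.0) = 0.4367
Accumulation ratio R = 1 / (1 − e^(−kτ)) = 1 / (1 − 0.4367) = 1.775
Steady-state peak = C₀ × R = 3.49 × 1.775 = 6.195 mg/L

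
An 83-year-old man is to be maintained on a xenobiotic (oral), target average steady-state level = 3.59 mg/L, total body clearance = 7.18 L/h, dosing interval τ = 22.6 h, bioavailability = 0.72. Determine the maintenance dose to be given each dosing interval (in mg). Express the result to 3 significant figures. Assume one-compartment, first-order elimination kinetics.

At steady state, F × (Dose/τ) = Css × CL.
Dose = Css × CL × τ / F = 3.59 × 7.180 × 22.6 / 0.72 = 809.1 mg

809 mg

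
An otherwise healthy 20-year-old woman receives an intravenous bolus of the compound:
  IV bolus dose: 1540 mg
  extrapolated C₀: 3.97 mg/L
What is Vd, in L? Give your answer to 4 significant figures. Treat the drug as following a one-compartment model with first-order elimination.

387.9 L

Vd = Dose / C₀ = 1540 / 3.97 = 387.9 L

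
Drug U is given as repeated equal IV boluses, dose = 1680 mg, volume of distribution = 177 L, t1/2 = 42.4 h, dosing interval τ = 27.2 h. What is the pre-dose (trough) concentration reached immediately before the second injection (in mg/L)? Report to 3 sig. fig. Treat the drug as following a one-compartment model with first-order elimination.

C₀ per dose = Dose / Vd = 1680 / 177 = 9.492 mg/L
k = ln2 / t½ = 0.693147 / 42.4 = 0.01635 h⁻¹
Fraction remaining after one interval: r = e^(−kτ) = e^(−0.01635 × 27.2) = 0.6410
Before dose 2, 1 dose has been given (aged 1τ).
C_trough = C₀ × r = 9.492 × 0.6410 = 6.084 mg/L

6.08 mg/L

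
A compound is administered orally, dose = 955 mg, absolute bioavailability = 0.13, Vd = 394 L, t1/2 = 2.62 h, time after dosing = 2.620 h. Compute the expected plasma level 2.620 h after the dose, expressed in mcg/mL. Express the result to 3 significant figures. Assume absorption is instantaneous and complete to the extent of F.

Amount reaching circulation = F × Dose = 0.13 × 955.0 = 124.2 mg
C₀ = F·Dose / Vd = 124.2 / 394 = 0.3152 mg/L
k = ln2 / t½ = 0.693147 / 2.62 = 0.2646 h⁻¹
t / t½ = 2.620 / 2.62 = 1 half-lives
C = C₀ × (1/2)^1 = 0.3152 × 0.5000 = 0.1576 mg/L
(0.1576 mg/L = 0.1576 mcg/mL)

0.158 mcg/mL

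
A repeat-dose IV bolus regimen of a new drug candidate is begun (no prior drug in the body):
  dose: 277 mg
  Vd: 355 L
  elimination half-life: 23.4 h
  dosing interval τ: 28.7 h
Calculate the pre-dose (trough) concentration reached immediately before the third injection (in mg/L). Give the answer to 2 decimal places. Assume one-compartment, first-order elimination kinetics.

0.48 mg/L

C₀ per dose = Dose / Vd = 277 / 355 = 0.7803 mg/L
k = ln2 / t½ = 0.693147 / 23.4 = 0.02962 h⁻¹
Fraction remaining after one interval: r = e^(−kτ) = e^(−0.02962 × 28.7) = 0.4274
Before dose 3, 2 doses have been given (aged 1τ, 2τ).
C_trough = C₀ × (r + r²) = 0.7803 × (0.4274 + 0.1827) = 0.4761 mg/L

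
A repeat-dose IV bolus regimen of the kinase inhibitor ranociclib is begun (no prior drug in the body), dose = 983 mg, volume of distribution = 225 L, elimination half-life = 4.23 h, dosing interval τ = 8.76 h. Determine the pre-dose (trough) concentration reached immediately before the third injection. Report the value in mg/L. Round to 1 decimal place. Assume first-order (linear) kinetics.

C₀ per dose = Dose / Vd = 983 / 225 = 4.369 mg/L
k = ln2 / t½ = 0.693147 / 4.23 = 0.1639 h⁻¹
Fraction remaining after one interval: r = e^(−kτ) = e^(−0.1639 × 8.76) = 0.2379
Before dose 3, 2 doses have been given (aged 1τ, 2τ).
C_trough = C₀ × (r + r²) = 4.369 × (0.2379 + 0.05660) = 1.287 mg/L

1.3 mg/L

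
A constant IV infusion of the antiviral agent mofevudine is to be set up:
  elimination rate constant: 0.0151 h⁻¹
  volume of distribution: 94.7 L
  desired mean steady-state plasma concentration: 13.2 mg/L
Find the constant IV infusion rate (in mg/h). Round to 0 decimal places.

CL = k × Vd = 0.01510 × 94.7 = 1.430 L/h
At steady state, infusion rate R₀ = Css × CL = 13.2 × 1.430 = 18.88 mg/h

19 mg/h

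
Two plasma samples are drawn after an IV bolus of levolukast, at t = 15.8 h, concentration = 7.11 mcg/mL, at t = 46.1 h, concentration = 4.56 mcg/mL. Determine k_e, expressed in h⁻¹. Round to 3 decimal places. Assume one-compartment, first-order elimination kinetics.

k = ln(C₁/C₂) / (t₂ − t₁) = ln(7.11/4.56) / (46.1 − 15.8)
  = 0.4442 / 30.30 = 0.01466 h⁻¹

0.015 h⁻¹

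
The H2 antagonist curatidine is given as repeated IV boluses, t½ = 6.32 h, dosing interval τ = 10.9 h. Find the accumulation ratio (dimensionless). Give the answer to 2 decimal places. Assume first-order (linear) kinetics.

k = ln2 / t½ = 0.693147 / 6.32 = 0.1097 h⁻¹
e^(−kτ) = e^(−0.1097 × 10.9) = 0.3025
Accumulation ratio R = 1 / (1 − e^(−kτ)) = 1 / (1 − 0.3025) = 1.434

1.43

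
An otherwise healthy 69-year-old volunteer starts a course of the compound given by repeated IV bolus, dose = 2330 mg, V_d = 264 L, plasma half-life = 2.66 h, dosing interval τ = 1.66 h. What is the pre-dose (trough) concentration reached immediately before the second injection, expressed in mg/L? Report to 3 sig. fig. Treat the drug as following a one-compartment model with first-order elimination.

5.73 mg/L

C₀ per dose = Dose / Vd = 2330 / 264 = 8.826 mg/L
k = ln2 / t½ = 0.693147 / 2.66 = 0.2606 h⁻¹
Fraction remaining after one interval: r = e^(−kτ) = e^(−0.2606 × 1.66) = 0.6488
Before dose 2, 1 dose has been given (aged 1τ).
C_trough = C₀ × r = 8.826 × 0.6488 = 5.726 mg/L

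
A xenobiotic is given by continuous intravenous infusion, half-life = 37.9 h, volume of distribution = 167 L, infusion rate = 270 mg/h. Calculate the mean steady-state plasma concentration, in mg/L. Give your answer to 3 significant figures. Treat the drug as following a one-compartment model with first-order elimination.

k = ln2 / t½ = 0.693147 / 37.9 = 0.01829 h⁻¹
CL = k × Vd = 0.01829 × 167 = 3.054 L/h
At steady state Css = R₀ / CL = 270 / 3.054 = 88.41 mg/L

88.4 mg/L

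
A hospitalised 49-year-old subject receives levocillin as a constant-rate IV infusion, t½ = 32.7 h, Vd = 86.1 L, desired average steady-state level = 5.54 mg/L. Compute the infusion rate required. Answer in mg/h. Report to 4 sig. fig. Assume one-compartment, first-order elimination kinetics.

k = ln2 / t½ = 0.693147 / 32.7 = 0.02120 h⁻¹
CL = k × Vd = 0.02120 × 86.1 = 1.825 L/h
At steady state, infusion rate R₀ = Css × CL = 5.54 × 1.825 = 10.11 mg/h

10.11 mg/h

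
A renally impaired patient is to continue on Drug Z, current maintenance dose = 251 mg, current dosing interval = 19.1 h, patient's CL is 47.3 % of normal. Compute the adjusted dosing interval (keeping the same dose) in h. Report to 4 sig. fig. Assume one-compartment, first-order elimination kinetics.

40.38 h

To keep the same average steady-state level, dosing rate must scale with clearance.
CL ratio = 47.3 / 100 = 0.4730
New interval (same dose) = 19.1 / 0.4730 = 40.38 h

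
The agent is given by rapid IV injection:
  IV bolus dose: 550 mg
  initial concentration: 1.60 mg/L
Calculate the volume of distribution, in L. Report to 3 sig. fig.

344 L

Vd = Dose / C₀ = 550.0 / 1.60 = 343.8 L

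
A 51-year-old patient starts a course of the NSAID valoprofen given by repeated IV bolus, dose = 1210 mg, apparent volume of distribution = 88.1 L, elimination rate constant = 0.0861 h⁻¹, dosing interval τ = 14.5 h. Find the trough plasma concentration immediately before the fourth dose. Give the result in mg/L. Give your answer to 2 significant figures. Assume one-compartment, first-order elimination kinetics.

C₀ per dose = Dose / Vd = 1210 / 88.1 = 13.73 mg/L
Fraction remaining after one interval: r = e^(−kτ) = e^(−0.08610 × 14.5) = 0.2869
Before dose 4, 3 doses have been given (aged 1τ, 2τ, 3τ).
C_trough = C₀ × (r + r² + … + r^3) = C₀ × r(1−r^3)/(1−r)
        = 13.73 × 0.2869 × (1 − 0.02362) / (1 − 0.2869) = 5.393 mg/L

5.4 mg/L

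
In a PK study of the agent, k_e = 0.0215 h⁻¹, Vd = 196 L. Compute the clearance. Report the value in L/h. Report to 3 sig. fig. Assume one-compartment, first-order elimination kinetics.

4.21 L/h

CL = k × Vd = 0.0215 × 196 = 4.214 L/h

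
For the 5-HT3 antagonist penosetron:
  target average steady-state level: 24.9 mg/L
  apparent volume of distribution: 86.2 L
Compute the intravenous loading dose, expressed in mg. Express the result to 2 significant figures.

2100 mg

LD = Css × Vd = 24.9 × 86.2 = 2146 mg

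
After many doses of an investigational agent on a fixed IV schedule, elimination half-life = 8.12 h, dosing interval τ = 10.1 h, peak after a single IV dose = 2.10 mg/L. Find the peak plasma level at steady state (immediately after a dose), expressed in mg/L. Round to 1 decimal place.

3.6 mg/L

k = ln2 / t½ = 0.693147 / 8.12 = 0.08536 h⁻¹
e^(−kτ) = e^(−0.08536 × 10.1) = 0.4223
Accumulation ratio R = 1 / (1 − e^(−kτ)) = 1 / (1 − 0.4223) = 1.731
Steady-state peak = C₀ × R = 2.10 × 1.731 = 3.635 mg/L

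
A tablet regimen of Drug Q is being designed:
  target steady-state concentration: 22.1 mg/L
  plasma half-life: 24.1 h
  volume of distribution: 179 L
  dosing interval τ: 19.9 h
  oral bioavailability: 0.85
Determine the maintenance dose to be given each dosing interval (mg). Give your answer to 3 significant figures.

k = ln2 / t½ = 0.693147 / 24.1 = 0.02876 h⁻¹
CL = k × Vd = 0.02876 × 179 = 5.148 L/h
At steady state, F × (Dose/τ) = Css × CL.
Dose = Css × CL × τ / F = 22.1 × 5.148 × 19.9 / 0.85 = 2664 mg

2660 mg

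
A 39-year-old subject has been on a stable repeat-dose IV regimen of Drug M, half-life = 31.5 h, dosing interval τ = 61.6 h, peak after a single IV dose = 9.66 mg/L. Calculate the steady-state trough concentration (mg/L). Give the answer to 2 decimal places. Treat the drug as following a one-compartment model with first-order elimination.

3.36 mg/L

k = ln2 / t½ = 0.693147 / 31.5 = 0.02200 h⁻¹
e^(−kτ) = e^(−0.02200 × 61.6) = 0.2579
Accumulation ratio R = 1 / (1 − e^(−kτ)) = 1 / (1 − 0.2579) = 1.348
Steady-state trough = C₀ × R × e^(−kτ) = 9.66 × 1.348 × 0.2579 = 3.358 mg/L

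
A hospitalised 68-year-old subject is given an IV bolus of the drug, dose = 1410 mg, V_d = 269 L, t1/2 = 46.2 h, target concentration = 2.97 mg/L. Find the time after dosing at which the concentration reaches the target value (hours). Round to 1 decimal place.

C₀ = Dose / Vd = 1410 / 269 = 5.242 mg/L
k = ln2 / t½ = 0.693147 / 46.2 = 0.01500 h⁻¹
t = ln(C₀ / C) / k = ln(5.242 / 2.97) / 0.01500
  = ln(1.765) / 0.01500 = 0.5682 / 0.01500 = 37.88 h

37.9 h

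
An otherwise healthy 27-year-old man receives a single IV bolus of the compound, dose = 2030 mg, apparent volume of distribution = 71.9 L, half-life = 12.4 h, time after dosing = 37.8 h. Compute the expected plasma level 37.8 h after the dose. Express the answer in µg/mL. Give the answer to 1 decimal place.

3.4 µg/mL

C₀ = Dose / Vd = 2030 / 71.9 = 28.23 mg/L
k = ln2 / t½ = 0.693147 / 12.4 = 0.05590 h⁻¹
C = C₀ · e^(−k·t) = 28.23 × e^(−0.05590 × 37.8)
  = 28.23 × 0.1209 = 3.413 mg/L
(3.413 mg/L = 3.413 µg/mL)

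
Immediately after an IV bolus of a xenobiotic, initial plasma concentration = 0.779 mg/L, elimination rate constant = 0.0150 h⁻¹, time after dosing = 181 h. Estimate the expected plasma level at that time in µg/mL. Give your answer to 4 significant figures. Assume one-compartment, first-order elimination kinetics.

C = C₀ · e^(−k·t) = 0.7790 × e^(−0.01500 × 181)
  = 0.7790 × 0.06620 = 0.05157 mg/L
(0.05157 mg/L = 0.05157 µg/mL)

0.05157 µg/mL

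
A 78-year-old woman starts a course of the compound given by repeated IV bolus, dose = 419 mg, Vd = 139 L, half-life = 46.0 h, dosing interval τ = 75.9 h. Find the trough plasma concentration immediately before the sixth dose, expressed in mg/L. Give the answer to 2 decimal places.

C₀ per dose = Dose / Vd = 419 / 139 = 3.014 mg/L
k = ln2 / t½ = 0.693147 / 46.0 = 0.01507 h⁻¹
Fraction remaining after one interval: r = e^(−kτ) = e^(−0.01507 × 75.9) = 0.3186
Before dose 6, 5 doses have been given (aged 1τ, 2τ, 3τ, 4τ, 5τ).
C_trough = C₀ × (r + r² + … + r^5) = C₀ × r(1−r^5)/(1−r)
        = 3.014 × 0.3186 × (1 − 0.003283) / (1 − 0.3186) = 1.405 mg/L

1.41 mg/L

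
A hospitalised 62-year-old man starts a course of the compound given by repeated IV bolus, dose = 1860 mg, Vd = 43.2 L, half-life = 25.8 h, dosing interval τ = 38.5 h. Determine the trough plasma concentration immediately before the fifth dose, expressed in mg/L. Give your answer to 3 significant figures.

23.4 mg/L

C₀ per dose = Dose / Vd = 1860 / 43.2 = 43.06 mg/L
k = ln2 / t½ = 0.693147 / 25.8 = 0.02687 h⁻¹
Fraction remaining after one interval: r = e^(−kτ) = e^(−0.02687 × 38.5) = 0.3554
Before dose 5, 4 doses have been given (aged 1τ, 2τ, 3τ, 4τ).
C_trough = C₀ × (r + r² + … + r^4) = C₀ × r(1−r^4)/(1−r)
        = 43.06 × 0.3554 × (1 − 0.01595) / (1 − 0.3554) = 23.36 mg/L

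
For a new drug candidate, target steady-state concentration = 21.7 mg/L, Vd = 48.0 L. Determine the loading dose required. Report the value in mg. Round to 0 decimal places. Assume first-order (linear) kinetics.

LD = Css × Vd = 21.7 × 48.0 = 1042 mg

1042 mg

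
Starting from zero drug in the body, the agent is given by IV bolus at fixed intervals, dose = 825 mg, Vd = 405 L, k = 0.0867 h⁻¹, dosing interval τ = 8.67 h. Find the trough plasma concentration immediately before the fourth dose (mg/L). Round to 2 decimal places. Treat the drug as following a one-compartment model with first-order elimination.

1.63 mg/L

C₀ per dose = Dose / Vd = 825 / 405 = 2.037 mg/L
Fraction remaining after one interval: r = e^(−kτ) = e^(−0.08670 × 8.67) = 0.4716
Before dose 4, 3 doses have been given (aged 1τ, 2τ, 3τ).
C_trough = C₀ × (r + r² + … + r^3) = C₀ × r(1−r^3)/(1−r)
        = 2.037 × 0.4716 × (1 − 0.1049) / (1 − 0.4716) = 1.627 mg/L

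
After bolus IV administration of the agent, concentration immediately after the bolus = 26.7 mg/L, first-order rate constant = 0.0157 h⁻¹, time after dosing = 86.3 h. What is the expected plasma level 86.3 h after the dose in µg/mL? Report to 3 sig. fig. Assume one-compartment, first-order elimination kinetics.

C = C₀ · e^(−k·t) = 26.70 × e^(−0.01570 × 86.3)
  = 26.70 × 0.2580 = 6.889 mg/L
(6.889 mg/L = 6.889 µg/mL)

6.89 µg/mL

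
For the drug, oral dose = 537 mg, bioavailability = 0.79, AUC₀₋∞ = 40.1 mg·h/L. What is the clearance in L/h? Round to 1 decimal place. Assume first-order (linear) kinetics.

CL = F·Dose / AUC = 0.79 × 537 / 40.1 = 10.58 L/h

10.6 L/h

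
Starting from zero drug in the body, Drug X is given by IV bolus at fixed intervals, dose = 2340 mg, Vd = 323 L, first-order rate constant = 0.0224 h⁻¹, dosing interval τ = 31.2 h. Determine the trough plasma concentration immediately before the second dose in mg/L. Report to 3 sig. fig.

C₀ per dose = Dose / Vd = 2340 / 323 = 7.245 mg/L
Fraction remaining after one interval: r = e^(−kτ) = e^(−0.02240 × 31.2) = 0.4971
Before dose 2, 1 dose has been given (aged 1τ).
C_trough = C₀ × r = 7.245 × 0.4971 = 3.601 mg/L

3.60 mg/L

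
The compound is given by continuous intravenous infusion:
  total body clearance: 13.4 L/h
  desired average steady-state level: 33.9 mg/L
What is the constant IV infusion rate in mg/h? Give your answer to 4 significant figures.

At steady state, infusion rate R₀ = Css × CL = 33.9 × 13.40 = 454.3 mg/h

454.3 mg/h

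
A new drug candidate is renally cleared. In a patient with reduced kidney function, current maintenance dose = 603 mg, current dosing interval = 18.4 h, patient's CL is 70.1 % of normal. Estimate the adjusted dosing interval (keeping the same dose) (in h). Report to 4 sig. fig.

To keep the same average steady-state level, dosing rate must scale with clearance.
CL ratio = 70.1 / 100 = 0.7010
New interval (same dose) = 18.4 / 0.7010 = 26.25 h

26.25 h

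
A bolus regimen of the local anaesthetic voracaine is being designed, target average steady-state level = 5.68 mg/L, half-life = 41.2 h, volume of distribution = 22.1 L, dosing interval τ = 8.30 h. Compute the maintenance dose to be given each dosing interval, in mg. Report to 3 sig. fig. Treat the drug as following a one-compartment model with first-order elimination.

k = ln2 / t½ = 0.693147 / 41.2 = 0.01682 h⁻¹
CL = k × Vd = 0.01682 × 22.1 = 0.3717 L/h
At steady state, Dose/τ = Css × CL.
Dose = Css × CL × τ = 5.68 × 0.3717 × 8.30 = 17.52 mg

17.5 mg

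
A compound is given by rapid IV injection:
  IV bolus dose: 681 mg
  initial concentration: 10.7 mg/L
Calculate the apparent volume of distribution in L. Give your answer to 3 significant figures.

63.6 L

Vd = Dose / C₀ = 681.0 / 10.7 = 63.64 L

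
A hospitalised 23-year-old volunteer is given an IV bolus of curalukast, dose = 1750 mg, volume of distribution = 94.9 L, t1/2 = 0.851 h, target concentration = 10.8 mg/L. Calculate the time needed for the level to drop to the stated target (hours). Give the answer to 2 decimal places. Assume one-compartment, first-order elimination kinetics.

C₀ = Dose / Vd = 1750 / 94.9 = 18.44 mg/L
k = ln2 / t½ = 0.693147 / 0.851 = 0.8145 h⁻¹
t = ln(C₀ / C) / k = ln(18.44 / 10.8) / 0.8145
  = ln(1.707) / 0.8145 = 0.5347 / 0.8145 = 0.6565 h

0.66 h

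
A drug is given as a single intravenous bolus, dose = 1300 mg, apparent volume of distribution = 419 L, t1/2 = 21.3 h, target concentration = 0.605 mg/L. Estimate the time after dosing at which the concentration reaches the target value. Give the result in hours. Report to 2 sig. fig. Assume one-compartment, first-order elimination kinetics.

50 h

C₀ = Dose / Vd = 1300 / 419 = 3.103 mg/L
k = ln2 / t½ = 0.693147 / 21.3 = 0.03254 h⁻¹
t = ln(C₀ / C) / k = ln(3.103 / 0.605) / 0.03254
  = ln(5.129) / 0.03254 = 1.635 / 0.03254 = 50.25 h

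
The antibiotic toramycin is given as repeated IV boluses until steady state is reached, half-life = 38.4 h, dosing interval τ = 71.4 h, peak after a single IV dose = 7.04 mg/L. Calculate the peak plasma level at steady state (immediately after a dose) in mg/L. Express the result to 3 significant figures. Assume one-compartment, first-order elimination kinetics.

k = ln2 / t½ = 0.693147 / 38.4 = 0.01805 h⁻¹
e^(−kτ) = e^(−0.01805 × 71.4) = 0.2756
Accumulation ratio R = 1 / (1 − e^(−kτ)) = 1 / (1 − 0.2756) = 1.380
Steady-state peak = C₀ × R = 7.04 × 1.380 = 9.715 mg/L

9.72 mg/L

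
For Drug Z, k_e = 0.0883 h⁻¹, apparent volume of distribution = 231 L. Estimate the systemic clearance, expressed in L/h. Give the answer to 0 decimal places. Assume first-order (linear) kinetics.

20 L/h

CL = k × Vd = 0.0883 × 231 = 20.40 L/h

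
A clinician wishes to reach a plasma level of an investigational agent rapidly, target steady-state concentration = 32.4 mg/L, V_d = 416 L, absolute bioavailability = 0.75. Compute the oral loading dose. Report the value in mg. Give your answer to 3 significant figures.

LD = Css × Vd / F = 32.4 × 416 / 0.75 = 17970 mg

18000 mg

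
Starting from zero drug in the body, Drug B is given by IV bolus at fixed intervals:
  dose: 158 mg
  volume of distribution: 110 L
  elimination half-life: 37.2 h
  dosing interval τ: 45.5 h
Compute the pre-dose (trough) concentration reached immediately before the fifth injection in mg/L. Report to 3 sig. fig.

1.04 mg/L

C₀ per dose = Dose / Vd = 158 / 110 = 1.436 mg/L
k = ln2 / t½ = 0.693147 / 37.2 = 0.01863 h⁻¹
Fraction remaining after one interval: r = e^(−kτ) = e^(−0.01863 × 45.5) = 0.4284
Before dose 5, 4 doses have been given (aged 1τ, 2τ, 3τ, 4τ).
C_trough = C₀ × (r + r² + … + r^4) = C₀ × r(1−r^4)/(1−r)
        = 1.436 × 0.4284 × (1 − 0.03368) / (1 − 0.4284) = 1.040 mg/L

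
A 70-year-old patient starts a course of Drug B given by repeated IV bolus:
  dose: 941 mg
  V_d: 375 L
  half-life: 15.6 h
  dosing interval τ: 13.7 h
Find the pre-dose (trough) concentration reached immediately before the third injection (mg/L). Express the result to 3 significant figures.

2.11 mg/L

C₀ per dose = Dose / Vd = 941 / 375 = 2.509 mg/L
k = ln2 / t½ = 0.693147 / 15.6 = 0.04443 h⁻¹
Fraction remaining after one interval: r = e^(−kτ) = e^(−0.04443 × 13.7) = 0.5441
Before dose 3, 2 doses have been given (aged 1τ, 2τ).
C_trough = C₀ × (r + r²) = 2.509 × (0.5441 + 0.2960) = 2.108 mg/L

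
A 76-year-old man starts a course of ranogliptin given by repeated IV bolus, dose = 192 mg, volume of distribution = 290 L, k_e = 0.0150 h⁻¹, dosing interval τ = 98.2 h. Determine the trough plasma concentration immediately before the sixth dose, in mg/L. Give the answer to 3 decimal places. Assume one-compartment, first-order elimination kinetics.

C₀ per dose = Dose / Vd = 192 / 290 = 0.6621 mg/L
Fraction remaining after one interval: r = e^(−kτ) = e^(−0.01500 × 98.2) = 0.2292
Before dose 6, 5 doses have been given (aged 1τ, 2τ, 3τ, 4τ, 5τ).
C_trough = C₀ × (r + r² + … + r^5) = C₀ × r(1−r^5)/(1−r)
        = 0.6621 × 0.2292 × (1 − 0.0006325) / (1 − 0.2292) = 0.1968 mg/L

0.197 mg/L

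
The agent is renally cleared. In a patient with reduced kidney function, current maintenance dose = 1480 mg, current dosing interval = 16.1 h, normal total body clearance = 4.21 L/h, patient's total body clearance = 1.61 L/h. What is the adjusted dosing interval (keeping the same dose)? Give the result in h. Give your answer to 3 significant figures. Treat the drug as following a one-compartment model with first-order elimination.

To keep the same average steady-state level, dosing rate must scale with clearance.
CL ratio = 1.61 / 4.21 = 0.3824
New interval (same dose) = 16.1 / 0.3824 = 42.10 h

42.1 h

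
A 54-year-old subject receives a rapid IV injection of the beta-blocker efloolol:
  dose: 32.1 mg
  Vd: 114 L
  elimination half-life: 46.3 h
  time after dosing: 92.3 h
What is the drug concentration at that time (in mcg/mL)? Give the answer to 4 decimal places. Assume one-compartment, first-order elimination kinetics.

C₀ = Dose / Vd = 32.10 / 114 = 0.2816 mg/L
k = ln2 / t½ = 0.693147 / 46.3 = 0.01497 h⁻¹
C = C₀ · e^(−k·t) = 0.2816 × e^(−0.01497 × 92.3)
  = 0.2816 × 0.2511 = 0.07071 mg/L
(0.07071 mg/L = 0.07071 mcg/mL)

0.0707 mcg/mL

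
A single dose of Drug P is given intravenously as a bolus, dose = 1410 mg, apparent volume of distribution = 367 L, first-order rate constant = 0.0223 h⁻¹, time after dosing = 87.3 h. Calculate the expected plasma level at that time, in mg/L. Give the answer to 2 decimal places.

0.55 mg/L

C₀ = Dose / Vd = 1410 / 367 = 3.842 mg/L
C = C₀ · e^(−k·t) = 3.842 × e^(−0.02230 × 87.3)
  = 3.842 × 0.1427 = 0.5483 mg/L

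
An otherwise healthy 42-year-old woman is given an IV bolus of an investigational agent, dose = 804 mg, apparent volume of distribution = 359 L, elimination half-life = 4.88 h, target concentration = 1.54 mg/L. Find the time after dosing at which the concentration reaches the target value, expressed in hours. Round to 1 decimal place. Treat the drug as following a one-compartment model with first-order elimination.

C₀ = Dose / Vd = 804.0 / 359 = 2.240 mg/L
k = ln2 / t½ = 0.693147 / 4.88 = 0.1420 h⁻¹
t = ln(C₀ / C) / k = ln(2.240 / 1.54) / 0.1420
  = ln(1.455) / 0.1420 = 0.3750 / 0.1420 = 2.641 h

2.6 h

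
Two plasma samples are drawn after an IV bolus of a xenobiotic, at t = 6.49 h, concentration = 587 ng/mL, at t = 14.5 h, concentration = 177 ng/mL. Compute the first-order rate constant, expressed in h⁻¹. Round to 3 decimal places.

k = ln(C₁/C₂) / (t₂ − t₁) = ln(587/177) / (14.5 − 6.49)
  = 1.199 / 8.010 = 0.1497 h⁻¹

0.150 h⁻¹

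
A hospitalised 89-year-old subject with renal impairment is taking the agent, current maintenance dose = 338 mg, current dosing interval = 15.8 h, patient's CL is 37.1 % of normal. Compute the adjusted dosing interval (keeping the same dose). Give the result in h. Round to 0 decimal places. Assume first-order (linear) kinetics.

43 h

To keep the same average steady-state level, dosing rate must scale with clearance.
CL ratio = 37.1 / 100 = 0.3710
New interval (same dose) = 15.8 / 0.3710 = 42.59 h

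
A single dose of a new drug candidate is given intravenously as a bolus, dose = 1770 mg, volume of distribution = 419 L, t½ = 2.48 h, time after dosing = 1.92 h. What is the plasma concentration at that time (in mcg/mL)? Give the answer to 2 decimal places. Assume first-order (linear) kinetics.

2.47 mcg/mL

C₀ = Dose / Vd = 1770 / 419 = 4.224 mg/L
k = ln2 / t½ = 0.693147 / 2.48 = 0.2795 h⁻¹
C = C₀ · e^(−k·t) = 4.224 × e^(−0.2795 × 1.92)
  = 4.224 × 0.5847 = 2.470 mg/L
(2.470 mg/L = 2.470 mcg/mL)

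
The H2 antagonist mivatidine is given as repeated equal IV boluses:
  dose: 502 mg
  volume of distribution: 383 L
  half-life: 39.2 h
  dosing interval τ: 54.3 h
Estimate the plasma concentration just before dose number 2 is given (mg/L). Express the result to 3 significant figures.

0.502 mg/L

C₀ per dose = Dose / Vd = 502 / 383 = 1.311 mg/L
k = ln2 / t½ = 0.693147 / 39.2 = 0.01768 h⁻¹
Fraction remaining after one interval: r = e^(−kτ) = e^(−0.01768 × 54.3) = 0.3829
Before dose 2, 1 dose has been given (aged 1τ).
C_trough = C₀ × r = 1.311 × 0.3829 = 0.5020 mg/L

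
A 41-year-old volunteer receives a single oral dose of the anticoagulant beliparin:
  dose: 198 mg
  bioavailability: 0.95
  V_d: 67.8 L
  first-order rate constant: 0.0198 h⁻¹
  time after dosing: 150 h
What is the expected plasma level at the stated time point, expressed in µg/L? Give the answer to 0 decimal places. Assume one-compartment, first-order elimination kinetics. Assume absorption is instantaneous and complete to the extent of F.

142 µg/L

Amount reaching circulation = F × Dose = 0.95 × 198.0 = 188.1 mg
C₀ = F·Dose / Vd = 188.1 / 67.8 = 2.774 mg/L
C = C₀ · e^(−k·t) = 2.774 × e^(−0.01980 × 150)
  = 2.774 × 0.05130 = 0.1423 mg/L
Convert: 0.1423 mg/L × 1000 = 142.3 µg/L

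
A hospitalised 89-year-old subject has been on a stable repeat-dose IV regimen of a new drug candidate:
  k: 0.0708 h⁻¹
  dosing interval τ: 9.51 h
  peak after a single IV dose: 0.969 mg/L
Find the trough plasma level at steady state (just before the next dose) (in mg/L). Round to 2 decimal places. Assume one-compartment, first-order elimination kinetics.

1.01 mg/L

e^(−kτ) = e^(−0.07080 × 9.51) = 0.5100
Accumulation ratio R = 1 / (1 − e^(−kτ)) = 1 / (1 − 0.5100) = 2.041
Steady-state trough = C₀ × R × e^(−kτ) = 0.969 × 2.041 × 0.5100 = 1.009 mg/L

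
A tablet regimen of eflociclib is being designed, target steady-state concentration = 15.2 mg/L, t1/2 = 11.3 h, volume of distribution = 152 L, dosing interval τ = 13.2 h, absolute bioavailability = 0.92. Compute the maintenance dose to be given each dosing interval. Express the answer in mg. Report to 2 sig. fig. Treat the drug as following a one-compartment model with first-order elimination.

k = ln2 / t½ = 0.693147 / 11.3 = 0.06134 h⁻¹
CL = k × Vd = 0.06134 × 152 = 9.324 L/h
At steady state, F × (Dose/τ) = Css × CL.
Dose = Css × CL × τ / F = 15.2 × 9.324 × 13.2 / 0.92 = 2033 mg

2000 mg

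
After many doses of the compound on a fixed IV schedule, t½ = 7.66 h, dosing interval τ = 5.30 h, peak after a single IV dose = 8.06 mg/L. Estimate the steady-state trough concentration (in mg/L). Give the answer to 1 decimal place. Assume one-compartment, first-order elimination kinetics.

k = ln2 / t½ = 0.693147 / 7.66 = 0.09049 h⁻¹
e^(−kτ) = e^(−0.09049 × 5.30) = 0.6190
Accumulation ratio R = 1 / (1 − e^(−kτ)) = 1 / (1 − 0.6190) = 2.625
Steady-state trough = C₀ × R × e^(−kτ) = 8.06 × 2.625 × 0.6190 = 13.10 mg/L

13.1 mg/L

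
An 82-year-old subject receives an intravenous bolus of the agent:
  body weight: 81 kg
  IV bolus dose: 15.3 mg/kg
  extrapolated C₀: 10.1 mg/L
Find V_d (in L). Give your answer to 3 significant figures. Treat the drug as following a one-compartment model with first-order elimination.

Dose = 15.3 × 81 = 1239 mg
Vd = Dose / C₀ = 1239 / 10.1 = 122.7 L

123 L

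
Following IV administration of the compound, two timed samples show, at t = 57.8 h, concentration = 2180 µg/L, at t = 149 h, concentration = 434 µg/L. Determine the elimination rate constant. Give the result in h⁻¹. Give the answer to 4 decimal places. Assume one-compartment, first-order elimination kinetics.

0.0177 h⁻¹

k = ln(C₁/C₂) / (t₂ − t₁) = ln(2180/434) / (149 − 57.8)
  = 1.614 / 91.20 = 0.01770 h⁻¹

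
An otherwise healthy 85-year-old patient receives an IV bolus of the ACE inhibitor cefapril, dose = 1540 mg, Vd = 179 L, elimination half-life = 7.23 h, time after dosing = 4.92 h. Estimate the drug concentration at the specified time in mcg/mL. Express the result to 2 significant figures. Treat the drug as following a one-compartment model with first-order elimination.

C₀ = Dose / Vd = 1540 / 179 = 8.603 mg/L
k = ln2 / t½ = 0.693147 / 7.23 = 0.09587 h⁻¹
C = C₀ · e^(−k·t) = 8.603 × e^(−0.09587 × 4.92)
  = 8.603 × 0.6240 = 5.368 mg/L
(5.368 mg/L = 5.368 mcg/mL)

5.4 mcg/mL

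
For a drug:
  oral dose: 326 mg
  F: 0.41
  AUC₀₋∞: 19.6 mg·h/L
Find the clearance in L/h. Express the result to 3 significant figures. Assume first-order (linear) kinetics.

6.82 L/h

CL = F·Dose / AUC = 0.41 × 326 / 19.6 = 6.819 L/h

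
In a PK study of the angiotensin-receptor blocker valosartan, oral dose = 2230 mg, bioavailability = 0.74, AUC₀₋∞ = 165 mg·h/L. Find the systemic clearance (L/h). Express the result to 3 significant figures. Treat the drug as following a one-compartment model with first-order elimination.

CL = F·Dose / AUC = 0.74 × 2230 / 165 = 10.00 L/h

10.0 L/h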